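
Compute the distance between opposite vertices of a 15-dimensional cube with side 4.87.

||(4.87,4.87,...,4.87)|| = √(15)·4.87 ≈ 18.8614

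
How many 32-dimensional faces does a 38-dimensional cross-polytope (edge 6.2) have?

Each 32-face is the convex hull of 33 vertices, one chosen as ±e_i from each of 33 distinct axes: 2^33·C(38,33) = 4311648948977664.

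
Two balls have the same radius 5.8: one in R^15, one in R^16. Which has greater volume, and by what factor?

V_15(5.8) ≈ 1.07857e+11, V_16(5.8) ≈ 3.85946e+11. The 16-ball is larger by a factor of 3.578.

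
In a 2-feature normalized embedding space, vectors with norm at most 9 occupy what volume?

Volume = π^{2/2}·(9)^2/Γ(2) = 81·π ≈ 254.469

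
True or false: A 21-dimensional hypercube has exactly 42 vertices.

False. The 21-cube has 2^21 = 2097152 vertices.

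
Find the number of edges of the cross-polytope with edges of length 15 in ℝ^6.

f_1(6-orthoplex) = 2^2 · (6 choose 2) = 60.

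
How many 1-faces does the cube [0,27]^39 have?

Each of the 2^39 = 549755813888 vertices has degree 39; total edges = 39·2^39/2 = 10720238370816.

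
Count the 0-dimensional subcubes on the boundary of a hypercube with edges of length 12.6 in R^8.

Number of 0-faces = C(8,0) · 2^(8-0) = 1 · 256 = 256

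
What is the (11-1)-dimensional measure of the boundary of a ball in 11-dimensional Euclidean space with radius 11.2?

S_11(11.2) = 2·π^(11/2)·(11.2)^10 / Γ(11/2) ≈ 6.43691e+11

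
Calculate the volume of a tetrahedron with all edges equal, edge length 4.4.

Volume = (√2/12) · 4.4³ = 10.039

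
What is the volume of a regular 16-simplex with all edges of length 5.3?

V = (5.3^16 / 16!) · √((16+1) / 2^16) ≈ 0.000298386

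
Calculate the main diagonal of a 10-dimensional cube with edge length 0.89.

Diagonal = √10 · 0.89 ≈ 2.81443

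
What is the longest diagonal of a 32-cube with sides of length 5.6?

Diagonal = √32 · 5.6 ≈ 31.6784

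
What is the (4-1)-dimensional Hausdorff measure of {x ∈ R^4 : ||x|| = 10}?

S = n·V_n(r)/r = 4·V_4(10)/10 (volume-to-surface relation), giving 2000·π^2 ≈ 19739.2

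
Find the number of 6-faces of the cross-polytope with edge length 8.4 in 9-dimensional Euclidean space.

Each 6-face is the convex hull of 7 vertices, one chosen as ±e_i from each of 7 distinct axes: 2^7·C(9,7) = 4608.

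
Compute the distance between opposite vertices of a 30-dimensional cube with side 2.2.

The space diagonal of an n-cube of side s is s√n. Here 2.2·√30 ≈ 12.0499.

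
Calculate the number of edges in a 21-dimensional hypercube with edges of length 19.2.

Each of the 2^21 = 2097152 vertices has degree 21; total edges = 21·2^21/2 = 22020096.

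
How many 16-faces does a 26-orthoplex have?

f_16(26-orthoplex) = 2^17 · (26 choose 17) = 409541017600.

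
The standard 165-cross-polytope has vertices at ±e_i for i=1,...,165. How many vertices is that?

The 165-dimensional cross-polytope has 2n = 2·165 = 330 vertices.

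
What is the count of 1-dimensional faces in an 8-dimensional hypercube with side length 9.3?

Choose 1 of 8 axes to span the face (C(8,1) = 8 ways), then fix each of the remaining 7 coordinates at one of its two extreme values (2^7 = 128 ways): 8·128 = 1024.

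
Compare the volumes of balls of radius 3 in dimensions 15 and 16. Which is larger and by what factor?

V_15(3) ≈ 5.47329e+06, V_16(3) ≈ 1.01302e+07. The 16-ball is larger by a factor of 1.851.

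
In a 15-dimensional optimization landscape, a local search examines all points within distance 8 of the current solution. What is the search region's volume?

The n-ball volume is π^(n/2)·r^n/Γ(n/2+1). With n=15, r=8: V = 9007199254740992·π^7/2027025 ≈ 1.34208e+13.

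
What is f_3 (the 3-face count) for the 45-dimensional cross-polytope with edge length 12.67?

f_3(45-orthoplex) = 2^4 · (45 choose 4) = 2383920.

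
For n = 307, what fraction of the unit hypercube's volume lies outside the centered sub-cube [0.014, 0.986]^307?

1 - (1 - 2·0.014)^307 = 1 - 0.972^307 ≈ 0.999836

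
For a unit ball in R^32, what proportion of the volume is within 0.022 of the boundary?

1 - (1-0.022)^32 ≈ 0.509269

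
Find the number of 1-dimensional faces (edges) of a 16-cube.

Each of the 2^16 = 65536 vertices has degree 16; total edges = 16·2^16/2 = 524288.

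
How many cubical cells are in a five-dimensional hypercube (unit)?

Number of 3-faces = C(5,3) · 2^(5-3) = 10 · 4 = 40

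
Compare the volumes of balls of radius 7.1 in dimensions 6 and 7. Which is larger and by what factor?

V_6(7.1) ≈ 661985, V_7(7.1) ≈ 4.29723e+06. The 7-ball is larger by a factor of 6.491.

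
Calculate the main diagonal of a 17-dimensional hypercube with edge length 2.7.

Diagonal = √17 · 2.7 ≈ 11.1324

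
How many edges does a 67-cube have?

Each of the 2^67 = 147573952589676412928 vertices has degree 67; total edges = 67·2^67/2 = 4943727411754159833088.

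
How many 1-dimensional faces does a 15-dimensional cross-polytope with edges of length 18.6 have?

An n-cross-polytope has 2^(k+1)·C(n,k+1) k-faces. Here 2^2·C(15,2) = 4·105 = 420.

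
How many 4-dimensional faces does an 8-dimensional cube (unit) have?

f_4(8-cube) = (8 choose 4) · 2^4 = 1120.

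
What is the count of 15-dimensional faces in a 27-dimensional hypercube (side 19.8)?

Choose 15 of 27 axes to span the face (C(27,15) = 17383860 ways), then fix each of the remaining 12 coordinates at one of its two extreme values (2^12 = 4096 ways): 17383860·4096 = 71204290560.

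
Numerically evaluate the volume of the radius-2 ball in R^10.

V = 128·π^5/15 ≈ 2611.37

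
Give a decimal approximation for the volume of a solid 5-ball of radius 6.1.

Volume = π^{5/2}·(6.1)^5/Γ(7/2) ≈ 44457.8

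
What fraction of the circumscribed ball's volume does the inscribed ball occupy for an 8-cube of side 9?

Volume scales as r^n, and r_in/r_out = 1/√8, giving (1/√8)^8 ≈ 0.000244141.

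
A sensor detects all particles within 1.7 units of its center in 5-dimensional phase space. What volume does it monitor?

The n-ball volume is π^(n/2)·r^n/Γ(n/2+1). With n=5, r=1.7: V ≈ 74.7383.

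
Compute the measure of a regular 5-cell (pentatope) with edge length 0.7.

For a regular n-simplex with edge a, V = (a^n / n!)·√((n+1)/2^n). With a=0.7, n=4: V ≈ 0.0055925.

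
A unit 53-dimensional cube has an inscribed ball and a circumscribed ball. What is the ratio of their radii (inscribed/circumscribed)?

r_in / r_out = (1/2) / (1√53/2) = 1/√53 ≈ 0.137361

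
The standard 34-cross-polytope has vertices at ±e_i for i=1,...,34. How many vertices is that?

The 34-dimensional cross-polytope has 2n = 2·34 = 68 vertices.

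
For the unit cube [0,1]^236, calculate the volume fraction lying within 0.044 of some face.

Shell fraction = 1 - (1-0.088)^236 ≈ 1 - 3.621e-10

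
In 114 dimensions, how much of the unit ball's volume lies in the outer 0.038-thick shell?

Shell fraction = 1 - (1-0.038)^114 ≈ 0.987923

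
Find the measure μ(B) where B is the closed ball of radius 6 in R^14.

The n-ball volume is π^(n/2)·r^n/Γ(n/2+1). With n=14, r=6: V = 544195584·π^7/35 ≈ 4.69609e+10.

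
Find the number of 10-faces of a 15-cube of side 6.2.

Number of 10-faces = C(15,10) · 2^(15-10) = 3003 · 32 = 96096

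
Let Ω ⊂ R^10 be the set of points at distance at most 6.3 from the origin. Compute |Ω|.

V_10(6.3) = π^(10/2) · (6.3)^10 / Γ(10/2 + 1) ≈ 2.51173e+08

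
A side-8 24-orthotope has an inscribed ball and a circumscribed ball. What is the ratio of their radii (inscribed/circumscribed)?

For an n-cube of any side s, the inradius is s/2 and the circumradius is s√n/2, so the ratio is 1/√24 ≈ 0.204124.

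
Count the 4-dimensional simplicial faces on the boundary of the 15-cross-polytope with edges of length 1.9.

An n-cross-polytope has 2^(k+1)·C(n,k+1) k-faces. Here 2^5·C(15,5) = 32·3003 = 96096.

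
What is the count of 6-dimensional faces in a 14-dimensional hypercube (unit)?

Number of 6-faces = C(14,6) · 2^(14-6) = 3003 · 256 = 768768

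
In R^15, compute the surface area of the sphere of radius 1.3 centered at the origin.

The surface area of an n-ball is 2π^(n/2) r^(n-1) / Γ(n/2). For n=15, r=1.3: 225.283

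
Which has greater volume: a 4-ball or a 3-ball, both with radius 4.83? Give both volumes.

V_4(4.83) ≈ 2685.7. V_3(4.83) ≈ 471.987. The 4-ball is larger.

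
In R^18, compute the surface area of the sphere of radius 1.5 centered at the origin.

S_18(1.5) = 2·π^(18/2)·(1.5)^17 / Γ(18/2) = 14348907·π^9/293601280 ≈ 1456.83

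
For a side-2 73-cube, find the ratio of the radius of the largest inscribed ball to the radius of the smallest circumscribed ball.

Ratio = (s/2)/(s√73/2) = 73^(-1/2) ≈ 0.117041.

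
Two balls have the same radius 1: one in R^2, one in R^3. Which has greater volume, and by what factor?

V_2(1) ≈ 3.14159, V_3(1) ≈ 4.18879. The 3-ball is larger by a factor of 1.333.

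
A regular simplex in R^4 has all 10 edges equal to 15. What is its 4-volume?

V_4 = √(5) · 15^4 / (4! · 2^(4/2)) ≈ 1179.18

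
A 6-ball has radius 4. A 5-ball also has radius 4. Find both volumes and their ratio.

V_6(4) ≈ 21167. V_5(4) ≈ 5390.12. Ratio V_6/V_5 ≈ 3.927.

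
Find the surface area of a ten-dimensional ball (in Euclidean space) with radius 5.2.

|∂B_10(5.2)| ≈ 7.08922e+07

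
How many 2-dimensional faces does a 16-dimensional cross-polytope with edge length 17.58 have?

f_2(16-orthoplex) = 2^3 · (16 choose 3) = 4480.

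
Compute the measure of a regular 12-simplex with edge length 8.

For a regular n-simplex with edge a, V = (a^n / n!)·√((n+1)/2^n). With a=8, n=12: V ≈ 8.08229.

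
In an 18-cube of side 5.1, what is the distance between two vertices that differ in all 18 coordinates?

||(5.1,5.1,...,5.1)|| = √(18)·5.1 ≈ 21.6375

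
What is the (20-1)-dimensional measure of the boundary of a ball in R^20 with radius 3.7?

S_20(3.7) = 2·π^(20/2)·(3.7)^19 / Γ(20/2) ≈ 3.22551e+10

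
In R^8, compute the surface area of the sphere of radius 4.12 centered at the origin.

The surface area of an n-ball is 2π^(n/2) r^(n-1) / Γ(n/2). For n=8, r=4.12: 654273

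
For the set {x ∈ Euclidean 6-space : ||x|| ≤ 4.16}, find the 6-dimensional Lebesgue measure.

The n-ball volume is π^(n/2)·r^n/Γ(n/2+1). With n=6, r=4.16: V ≈ 26782.9.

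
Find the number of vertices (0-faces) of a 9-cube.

f_0(9-cube) = (9 choose 0) · 2^9 = 512.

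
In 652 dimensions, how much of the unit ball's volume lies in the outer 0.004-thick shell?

1 - (1-0.004)^652 ≈ 0.926703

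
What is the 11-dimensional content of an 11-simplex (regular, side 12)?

For a regular n-simplex with edge a, V = (a^n / n!)·√((n+1)/2^n). With a=12, n=11: V ≈ 1424.83.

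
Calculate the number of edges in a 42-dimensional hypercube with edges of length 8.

Each of the 2^42 = 4398046511104 vertices has degree 42; total edges = 42·2^42/2 = 92358976733184.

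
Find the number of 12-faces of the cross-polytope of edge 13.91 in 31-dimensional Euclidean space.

An n-cross-polytope has 2^(k+1)·C(n,k+1) k-faces. Here 2^13·C(31,13) = 8192·206253075 = 1689625190400.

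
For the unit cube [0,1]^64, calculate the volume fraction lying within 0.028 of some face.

The inner cube has side 1-2·0.028 = 0.944 and volume (0.944)^64 ≈ 0.02502, so the shell holds 0.974985 of the volume.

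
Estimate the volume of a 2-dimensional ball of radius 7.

V_2(7) = π^(2/2) · (7)^2 / Γ(2/2 + 1) = 49·π ≈ 153.938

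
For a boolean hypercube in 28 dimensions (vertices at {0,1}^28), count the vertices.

Each vertex is a binary string of length 28, so there are 2^28 = 268435456.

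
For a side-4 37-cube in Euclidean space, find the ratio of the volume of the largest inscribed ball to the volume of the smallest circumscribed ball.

Volume scales as r^n, and r_in/r_out = 1/√37, giving (1/√37)^37 ≈ 9.73348e-30.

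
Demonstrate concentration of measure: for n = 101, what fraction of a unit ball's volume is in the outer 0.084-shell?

1 - (1-0.084)^101 ≈ 0.999858 ≈ 99.9858%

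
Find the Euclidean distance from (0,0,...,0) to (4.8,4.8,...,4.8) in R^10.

d = √(4.8² + 4.8² + ... + 4.8²) [10 terms] = √(10·4.8²) = 4.8√10 ≈ 15.1789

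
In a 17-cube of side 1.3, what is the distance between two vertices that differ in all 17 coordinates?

d = √(1.3² + 1.3² + ... + 1.3²) [17 terms] = √(17·1.3²) = 1.3√17 ≈ 5.36004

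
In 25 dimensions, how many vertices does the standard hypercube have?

Number of vertices = 2^25 = 33554432.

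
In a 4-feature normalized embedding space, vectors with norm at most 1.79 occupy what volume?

Volume = π^{4/2}·(1.79)^4/Γ(3) ≈ 50.6619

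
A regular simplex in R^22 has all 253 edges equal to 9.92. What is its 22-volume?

V = (9.92^22 / 22!) · √((22+1) / 2^22) ≈ 0.0174592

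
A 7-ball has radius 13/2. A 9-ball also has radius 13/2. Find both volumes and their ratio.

V_7(6.5) ≈ 2.31619e+06. V_9(6.5) ≈ 6.83184e+07. Ratio V_7/V_9 ≈ 0.0339.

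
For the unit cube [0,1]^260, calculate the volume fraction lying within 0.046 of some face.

1 - (1 - 2·0.046)^260 = 1 - 0.908^260 ≈ 1 - 1.266e-11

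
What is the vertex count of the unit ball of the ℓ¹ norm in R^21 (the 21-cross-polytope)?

An n-cross-polytope has 2n vertices; here n = 21, giving 42.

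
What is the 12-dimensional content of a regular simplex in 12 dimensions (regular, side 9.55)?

For a regular n-simplex with edge a, V = (a^n / n!)·√((n+1)/2^n). With a=9.55, n=12: V ≈ 67.6854.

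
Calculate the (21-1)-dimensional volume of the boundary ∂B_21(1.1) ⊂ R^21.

S = n·V_n(r)/r = 21·V_21(1.1)/1.1 (volume-to-surface relation), giving 1.9707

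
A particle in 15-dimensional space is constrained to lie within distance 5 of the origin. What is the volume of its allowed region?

Volume = π^{15/2}·(5)^15/Γ(17/2) = 312500000000·π^7/81081 ≈ 1.16407e+10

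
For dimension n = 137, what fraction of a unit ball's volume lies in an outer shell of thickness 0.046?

1 - (1-0.046)^137 ≈ 0.998422 ≈ 99.84%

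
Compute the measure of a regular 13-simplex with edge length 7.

V = (7^13 / 13!) · √((13+1) / 2^13) ≈ 0.643225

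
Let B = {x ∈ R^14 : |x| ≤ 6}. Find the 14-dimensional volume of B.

V = 544195584·π^7/35 ≈ 4.69609e+10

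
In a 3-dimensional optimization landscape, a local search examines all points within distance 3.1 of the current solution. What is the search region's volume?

Volume = π^{3/2}·(3.1)^3/Γ(5/2) ≈ 124.788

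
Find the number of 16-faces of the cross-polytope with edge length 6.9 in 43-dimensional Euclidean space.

Each 16-face is the convex hull of 17 vertices, one chosen as ±e_i from each of 17 distinct axes: 2^17·C(43,17) = 55203810346008576.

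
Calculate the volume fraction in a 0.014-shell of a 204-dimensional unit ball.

1 - (1-0.014)^204 ≈ 0.94365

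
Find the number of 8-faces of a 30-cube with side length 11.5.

Choose 8 of 30 axes to span the face (C(30,8) = 5852925 ways), then fix each of the remaining 22 coordinates at one of its two extreme values (2^22 = 4194304 ways): 5852925·4194304 = 24548946739200.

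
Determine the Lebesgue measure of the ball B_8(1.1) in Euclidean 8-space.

Volume = π^{8/2}·(1.1)^8/Γ(5) ≈ 8.70021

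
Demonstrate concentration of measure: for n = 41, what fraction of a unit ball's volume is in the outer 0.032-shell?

1 - (1-0.032)^41 ≈ 0.736434 ≈ 73.64%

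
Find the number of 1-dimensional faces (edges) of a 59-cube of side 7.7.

An n-cube has n·2^(n-1) edges. With n = 59: 59·288230376151711744 = 17005592192950992896.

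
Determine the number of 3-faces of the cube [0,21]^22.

f_3(22-cube) = (22 choose 3) · 2^19 = 807403520.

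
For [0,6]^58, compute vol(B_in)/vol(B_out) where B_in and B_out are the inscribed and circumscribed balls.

Volume scales as r^n, and r_in/r_out = 1/√58, giving (1/√58)^58 ≈ 7.25418e-52.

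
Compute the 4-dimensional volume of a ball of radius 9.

Volume = π^{4/2}·(9)^4/Γ(3) = 6561·π^2/2 ≈ 32377.2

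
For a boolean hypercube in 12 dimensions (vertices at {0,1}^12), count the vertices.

Number of vertices = 2^12 = 4096.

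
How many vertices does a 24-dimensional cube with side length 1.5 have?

Number of vertices = 2^24 = 16777216.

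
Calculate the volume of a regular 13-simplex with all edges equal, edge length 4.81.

V_13 = √(14) · 4.81^13 / (13! · 2^(13/2)) ≈ 0.0048975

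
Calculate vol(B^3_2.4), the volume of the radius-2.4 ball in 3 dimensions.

Volume = π^{3/2}·(2.4)^3/Γ(5/2) ≈ 57.9058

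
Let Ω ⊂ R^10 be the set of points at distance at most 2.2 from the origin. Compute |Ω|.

The n-ball volume is π^(n/2)·r^n/Γ(n/2+1). With n=10, r=2.2: V ≈ 6773.22.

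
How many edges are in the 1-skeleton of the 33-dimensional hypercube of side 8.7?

The 33-cube has n·2^(n-1) = 33·2^32 = 33·4294967296 = 141733920768 edges.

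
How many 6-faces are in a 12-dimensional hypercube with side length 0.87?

Number of 6-faces = C(12,6) · 2^(12-6) = 924 · 64 = 59136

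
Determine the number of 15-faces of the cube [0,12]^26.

Choose 15 of 26 axes to span the face (C(26,15) = 7726160 ways), then fix each of the remaining 11 coordinates at one of its two extreme values (2^11 = 2048 ways): 7726160·2048 = 15823175680.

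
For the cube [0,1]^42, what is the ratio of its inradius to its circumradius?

For an n-cube of any side s, the inradius is s/2 and the circumradius is s√n/2, so the ratio is 1/√42 ≈ 0.154303.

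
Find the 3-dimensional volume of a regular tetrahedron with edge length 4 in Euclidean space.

Volume = (√2/12) · 4³ = 7.54247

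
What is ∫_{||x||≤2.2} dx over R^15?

The n-ball volume is π^(n/2)·r^n/Γ(n/2+1). With n=15, r=2.2: V ≈ 52212.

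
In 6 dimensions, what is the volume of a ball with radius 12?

The n-ball volume is π^(n/2)·r^n/Γ(n/2+1). With n=6, r=12: V = 497664·π^3 ≈ 1.54307e+07.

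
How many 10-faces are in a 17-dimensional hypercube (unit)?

Choose 10 of 17 axes to span the face (C(17,10) = 19448 ways), then fix each of the remaining 7 coordinates at one of its two extreme values (2^7 = 128 ways): 19448·128 = 2489344.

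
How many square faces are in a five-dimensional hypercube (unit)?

f_2(5-cube) = (5 choose 2) · 2^3 = 80.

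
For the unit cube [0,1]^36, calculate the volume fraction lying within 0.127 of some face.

1 - (1 - 2·0.127)^36 = 1 - 0.746^36 ≈ 0.999974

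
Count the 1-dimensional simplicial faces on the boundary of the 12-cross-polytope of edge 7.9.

Number of 1-faces = 2^(1+1) · C(12,1+1) = 4 · 66 = 264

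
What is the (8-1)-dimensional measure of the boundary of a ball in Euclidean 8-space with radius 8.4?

S = n·V_n(r)/r = 8·V_8(8.4)/8.4 (volume-to-surface relation), giving 9.58149e+07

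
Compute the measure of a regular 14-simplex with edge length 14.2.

For a regular n-simplex with edge a, V = (a^n / n!)·√((n+1)/2^n). With a=14.2, n=14: V ≈ 4703.97.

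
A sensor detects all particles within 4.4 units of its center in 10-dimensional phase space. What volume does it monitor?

V_10(4.4) = π^(10/2) · (4.4)^10 / Γ(10/2 + 1) ≈ 6.93577e+06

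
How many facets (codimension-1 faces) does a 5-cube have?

Number of 4-faces = C(5,4) · 2^(5-4) = 5 · 2 = 10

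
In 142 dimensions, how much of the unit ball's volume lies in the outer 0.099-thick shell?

Shell fraction = 1 - (1-0.099)^142 ≈ 0.9999996277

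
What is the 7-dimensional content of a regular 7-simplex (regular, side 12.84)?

For a regular n-simplex with edge a, V = (a^n / n!)·√((n+1)/2^n). With a=12.84, n=7: V ≈ 2854.07.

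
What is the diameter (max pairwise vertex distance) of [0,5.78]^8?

Diagonal = √8 · 5.78 ≈ 16.3483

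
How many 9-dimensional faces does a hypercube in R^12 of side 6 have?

Choose 9 of 12 axes to span the face (C(12,9) = 220 ways), then fix each of the remaining 3 coordinates at one of its two extreme values (2^3 = 8 ways): 220·8 = 1760.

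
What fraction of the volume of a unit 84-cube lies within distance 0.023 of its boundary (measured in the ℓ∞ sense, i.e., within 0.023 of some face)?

The inner cube has side 1-2·0.023 = 0.954 and volume (0.954)^84 ≈ 0.01915, so the shell holds 0.980855 of the volume.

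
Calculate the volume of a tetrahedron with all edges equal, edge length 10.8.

Volume = (√2/12) · 10.8³ = 148.458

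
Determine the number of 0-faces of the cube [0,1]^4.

f_0(4-cube) = (4 choose 0) · 2^4 = 16.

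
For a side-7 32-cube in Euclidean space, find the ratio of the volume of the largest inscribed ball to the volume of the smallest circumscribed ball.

V_in / V_out = (r_in/r_out)^32 = (1/√32)^32 = 32^(-32/2) ≈ 8.27181e-25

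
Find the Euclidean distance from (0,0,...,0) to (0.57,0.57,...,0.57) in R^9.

||(0.57,0.57,...,0.57)|| = √(9)·0.57 = 1.71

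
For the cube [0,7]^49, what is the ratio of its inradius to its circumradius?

r_in = 7/2 (half the side); r_out = 7√49/2 (half the diagonal). Ratio = 1/√49 ≈ 0.142857.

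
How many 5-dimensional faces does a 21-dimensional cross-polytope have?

f_5(21-orthoplex) = 2^6 · (21 choose 6) = 3472896.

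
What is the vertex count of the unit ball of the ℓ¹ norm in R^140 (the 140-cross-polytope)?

The 140-dimensional cross-polytope has 2n = 2·140 = 280 vertices.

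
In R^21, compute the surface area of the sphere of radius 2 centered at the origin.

The surface area of an n-ball is 2π^(n/2) r^(n-1) / Γ(n/2). For n=21, r=2: 2147483648·π^10/654729075 ≈ 307162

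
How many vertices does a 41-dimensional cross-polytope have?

Number of vertices = 2n = 82.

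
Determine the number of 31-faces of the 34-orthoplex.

f_31(34-orthoplex) = 2^32 · (34 choose 32) = 2409476653056.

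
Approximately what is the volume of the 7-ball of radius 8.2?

The n-ball volume is π^(n/2)·r^n/Γ(n/2+1). With n=7, r=8.2: V ≈ 1.17782e+07.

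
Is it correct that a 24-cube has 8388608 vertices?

False. The 24-cube has 2^24 = 16777216 vertices.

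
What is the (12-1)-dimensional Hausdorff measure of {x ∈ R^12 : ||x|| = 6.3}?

|∂B_12(6.3)| ≈ 9.94246e+09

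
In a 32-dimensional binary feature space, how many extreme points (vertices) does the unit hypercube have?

An n-cube has 2^n vertices; for n = 32 that is 2^32 = 4294967296.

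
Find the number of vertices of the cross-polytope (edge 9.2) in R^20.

Each 0-face is the convex hull of 1 vertex, one chosen as ±e_i from each of 1 distinct axis: 2^1·C(20,1) = 40.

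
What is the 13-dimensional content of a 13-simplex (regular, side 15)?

V_13 = √(14) · 15^13 / (13! · 2^(13/2)) ≈ 12920.4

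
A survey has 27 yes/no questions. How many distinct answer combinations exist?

The 27-cube has 2^27 = 134217728 vertices.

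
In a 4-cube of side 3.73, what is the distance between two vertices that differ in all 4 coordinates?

d = √(3.73² + 3.73² + ... + 3.73²) [4 terms] = √(4·3.73²) = 3.73√4 = 7.46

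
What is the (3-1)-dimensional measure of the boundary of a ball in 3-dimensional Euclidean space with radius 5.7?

S_3(5.7) = 2·π^(3/2)·(5.7)^2 / Γ(3/2) = 4πr² = 4π·(5.7)² ≈ 408.281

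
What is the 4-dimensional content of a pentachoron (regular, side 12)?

V = (12^4 / 4!) · √((4+1) / 2^4) ≈ 482.991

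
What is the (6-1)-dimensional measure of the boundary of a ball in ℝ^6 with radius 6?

S = n·V_n(r)/r = 6·V_6(6)/6 (volume-to-surface relation), giving 7776·π^3 ≈ 241105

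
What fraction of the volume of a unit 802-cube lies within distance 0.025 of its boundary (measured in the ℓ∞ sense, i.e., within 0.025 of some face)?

Shell fraction = 1 - (1-0.05)^802 ≈ 1 - 1.362e-18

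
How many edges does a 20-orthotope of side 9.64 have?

An n-cube has n·2^(n-1) edges. With n = 20: 20·524288 = 10485760.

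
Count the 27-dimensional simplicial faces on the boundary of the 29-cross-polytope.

An n-cross-polytope has 2^(k+1)·C(n,k+1) k-faces. Here 2^28·C(29,28) = 268435456·29 = 7784628224.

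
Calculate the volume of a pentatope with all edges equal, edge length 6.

Volume = 6^4 · √(5/2^4) / 4! ≈ 30.1869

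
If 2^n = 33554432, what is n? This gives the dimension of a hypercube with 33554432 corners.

2^n = 33554432 ⇒ n = log_2(33554432) = 25.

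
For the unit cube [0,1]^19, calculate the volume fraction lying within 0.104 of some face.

1 - (1 - 2·0.104)^19 = 1 - 0.792^19 ≈ 0.988094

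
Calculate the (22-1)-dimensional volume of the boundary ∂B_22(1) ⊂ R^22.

|∂B_22(1)| = π^11/1814400 ≈ 0.162149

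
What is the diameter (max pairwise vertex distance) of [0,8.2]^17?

The space diagonal of an n-cube of side s is s√n. Here 8.2·√17 ≈ 33.8095.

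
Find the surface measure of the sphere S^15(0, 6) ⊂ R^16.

The surface area of an n-ball is 2π^(n/2) r^(n-1) / Γ(n/2). For n=16, r=6: 6530347008·π^8/35 ≈ 1.77038e+12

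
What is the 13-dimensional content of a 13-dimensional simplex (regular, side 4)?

For a regular n-simplex with edge a, V = (a^n / n!)·√((n+1)/2^n). With a=4, n=13: V ≈ 0.000445521.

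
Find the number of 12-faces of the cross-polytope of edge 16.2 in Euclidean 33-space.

f_12(33-orthoplex) = 2^13 · (33 choose 13) = 4695379476480.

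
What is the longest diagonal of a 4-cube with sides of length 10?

d = √(10² + 10² + ... + 10²) [4 terms] = √(4·10²) = 10√4 = 20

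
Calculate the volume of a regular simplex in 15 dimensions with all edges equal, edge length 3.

For a regular n-simplex with edge a, V = (a^n / n!)·√((n+1)/2^n). With a=3, n=15: V ≈ 2.42468e-07.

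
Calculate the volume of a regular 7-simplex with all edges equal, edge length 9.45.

V_7 = √(8) · 9.45^7 / (7! · 2^(7/2)) ≈ 333.835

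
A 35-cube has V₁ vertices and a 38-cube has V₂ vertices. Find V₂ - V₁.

V₁ = 2^35 = 34359738368. V₂ = 2^38 = 274877906944. V₂ - V₁ = 240518168576.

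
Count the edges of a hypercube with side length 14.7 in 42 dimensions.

An n-cube has n·2^(n-1) edges. With n = 42: 42·2199023255552 = 92358976733184.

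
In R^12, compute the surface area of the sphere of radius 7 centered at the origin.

S = n·V_n(r)/r = 12·V_12(7)/7 (volume-to-surface relation), giving 1977326743·π^6/60 ≈ 3.1683e+10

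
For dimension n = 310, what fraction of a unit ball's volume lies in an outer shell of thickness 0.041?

1 - (1-0.041)^310 ≈ 0.9999976892 ≈ 99.999769%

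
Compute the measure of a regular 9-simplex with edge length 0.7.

V_9 = √(10) · 0.7^9 / (9! · 2^(9/2)) ≈ 1.55412e-08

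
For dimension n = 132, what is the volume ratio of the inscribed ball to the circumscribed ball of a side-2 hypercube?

V_in/V_out = n^(-n/2) = 132^(-132/2) ≈ 1.10185e-140.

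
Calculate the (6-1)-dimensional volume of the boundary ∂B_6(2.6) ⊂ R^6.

S_6(2.6) = 2·π^(6/2)·(2.6)^5 / Γ(6/2) ≈ 3683.97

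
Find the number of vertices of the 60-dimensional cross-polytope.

Number of vertices = 2n = 120.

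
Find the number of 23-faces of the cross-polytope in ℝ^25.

An n-cross-polytope has 2^(k+1)·C(n,k+1) k-faces. Here 2^24·C(25,24) = 16777216·25 = 419430400.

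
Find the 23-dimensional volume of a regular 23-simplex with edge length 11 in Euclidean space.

V_23 = √(24) · 11^23 / (23! · 2^(23/2)) ≈ 0.0585866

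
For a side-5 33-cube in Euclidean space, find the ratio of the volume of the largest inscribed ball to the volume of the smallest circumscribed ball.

V_in / V_out = (r_in/r_out)^33 = (1/√33)^33 = 33^(-33/2) ≈ 8.80076e-26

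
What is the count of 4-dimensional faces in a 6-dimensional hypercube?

Number of 4-faces = C(6,4) · 2^(6-4) = 15 · 4 = 60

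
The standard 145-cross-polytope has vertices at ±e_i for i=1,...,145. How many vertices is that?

The 145-dimensional cross-polytope has 2n = 2·145 = 290 vertices.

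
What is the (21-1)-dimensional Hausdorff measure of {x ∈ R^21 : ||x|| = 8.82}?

S_21(8.82) = 2·π^(21/2)·(8.82)^20 / Γ(21/2) ≈ 2.3776e+18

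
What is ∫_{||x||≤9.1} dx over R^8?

The n-ball volume is π^(n/2)·r^n/Γ(n/2+1). With n=8, r=9.1: V ≈ 1.90862e+08.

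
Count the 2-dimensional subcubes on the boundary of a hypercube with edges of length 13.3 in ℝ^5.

Number of 2-faces = C(5,2) · 2^(5-2) = 10 · 8 = 80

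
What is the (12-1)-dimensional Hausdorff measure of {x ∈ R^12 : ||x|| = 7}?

S = n·V_n(r)/r = 12·V_12(7)/7 (volume-to-surface relation), giving 1977326743·π^6/60 ≈ 3.1683e+10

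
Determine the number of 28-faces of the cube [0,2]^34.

f_28(34-cube) = (34 choose 28) · 2^6 = 86073856.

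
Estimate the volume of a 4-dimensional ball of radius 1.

V_4(1) = π^(4/2) · (1)^4 / Γ(4/2 + 1) = π^2/2 ≈ 4.9348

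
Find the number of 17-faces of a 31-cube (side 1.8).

Choose 17 of 31 axes to span the face (C(31,17) = 265182525 ways), then fix each of the remaining 14 coordinates at one of its two extreme values (2^14 = 16384 ways): 265182525·16384 = 4344750489600.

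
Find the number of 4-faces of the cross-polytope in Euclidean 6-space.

f_4(6-orthoplex) = 2^5 · (6 choose 5) = 192.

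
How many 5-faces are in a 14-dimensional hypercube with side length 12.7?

An n-cube has C(n,k)·2^(n-k) k-faces. Here C(14,5)·2^9 = 2002·512 = 1025024.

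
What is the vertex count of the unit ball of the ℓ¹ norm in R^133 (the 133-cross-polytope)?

The 133-dimensional cross-polytope has 2n = 2·133 = 266 vertices.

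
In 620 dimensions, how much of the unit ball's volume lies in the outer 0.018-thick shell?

V(inner)/V(outer) = ((1-0.018)/1)^620 ≈ 1.286e-05, so the shell fraction is 0.999987.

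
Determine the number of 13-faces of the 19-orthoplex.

f_13(19-orthoplex) = 2^14 · (19 choose 14) = 190513152.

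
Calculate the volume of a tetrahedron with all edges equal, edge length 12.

Volume = (√2/12) · 12³ = 203.647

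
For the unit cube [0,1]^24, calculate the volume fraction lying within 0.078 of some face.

1 - (1 - 2·0.078)^24 = 1 - 0.844^24 ≈ 0.982931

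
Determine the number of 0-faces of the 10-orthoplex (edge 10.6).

f_0(10-orthoplex) = 2^1 · (10 choose 1) = 20.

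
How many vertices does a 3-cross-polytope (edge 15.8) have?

An n-cross-polytope has 2^(k+1)·C(n,k+1) k-faces. Here 2^1·C(3,1) = 2·3 = 6.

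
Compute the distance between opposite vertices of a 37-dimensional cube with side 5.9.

||(5.9,5.9,...,5.9)|| = √(37)·5.9 ≈ 35.8883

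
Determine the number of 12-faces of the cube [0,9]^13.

Choose 12 of 13 axes to span the face (C(13,12) = 13 ways), then fix each of the remaining 1 coordinate at one of its two extreme values (2^1 = 2 ways): 13·2 = 26.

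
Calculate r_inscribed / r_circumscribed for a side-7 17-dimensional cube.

r_in / r_out = (7/2) / (7√17/2) = 1/√17 ≈ 0.242536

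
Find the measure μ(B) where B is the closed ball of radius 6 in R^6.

V = 7776·π^3 ≈ 241105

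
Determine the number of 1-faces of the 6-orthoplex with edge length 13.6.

Number of 1-faces = 2^(1+1) · C(6,1+1) = 4 · 15 = 60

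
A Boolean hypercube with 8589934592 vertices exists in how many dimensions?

Since 2^n = 8589934592, we have n = 33.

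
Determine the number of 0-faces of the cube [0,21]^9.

Choose 0 of 9 axes to span the face (C(9,0) = 1 way), then fix each of the remaining 9 coordinates at one of its two extreme values (2^9 = 512 ways): 1·512 = 512.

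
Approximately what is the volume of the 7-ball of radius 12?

The n-ball volume is π^(n/2)·r^n/Γ(n/2+1). With n=7, r=12: V = 191102976·π^3/35 ≈ 1.69297e+08.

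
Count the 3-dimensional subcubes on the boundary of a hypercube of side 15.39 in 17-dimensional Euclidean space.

f_3(17-cube) = (17 choose 3) · 2^14 = 11141120.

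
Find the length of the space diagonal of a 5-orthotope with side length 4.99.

d = √(4.99² + 4.99² + ... + 4.99²) [5 terms] = √(5·4.99²) = 4.99√5 ≈ 11.158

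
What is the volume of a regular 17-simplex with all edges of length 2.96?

V = (2.96^17 / 17!) · √((17+1) / 2^17) ≈ 3.38666e-09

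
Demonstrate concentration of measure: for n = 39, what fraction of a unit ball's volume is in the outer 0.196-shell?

1 - (1-0.196)^39 ≈ 0.999798 ≈ 99.9798%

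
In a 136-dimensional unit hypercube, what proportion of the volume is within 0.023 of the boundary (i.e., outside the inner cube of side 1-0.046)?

1 - (1 - 2·0.023)^136 = 1 - 0.954^136 ≈ 0.998346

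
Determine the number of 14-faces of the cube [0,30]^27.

f_14(27-cube) = (27 choose 14) · 2^13 = 164317593600.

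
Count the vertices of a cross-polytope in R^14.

The 14-dimensional cross-polytope has 2n = 2·14 = 28 vertices.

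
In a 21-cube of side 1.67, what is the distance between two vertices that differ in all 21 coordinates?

||(1.67,1.67,...,1.67)|| = √(21)·1.67 ≈ 7.6529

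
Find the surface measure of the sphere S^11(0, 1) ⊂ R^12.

|∂B_12(1)| = π^6/60 ≈ 16.0232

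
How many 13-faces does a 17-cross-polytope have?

f_13(17-orthoplex) = 2^14 · (17 choose 14) = 11141120.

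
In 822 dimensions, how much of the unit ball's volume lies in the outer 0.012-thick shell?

1 - (1-0.012)^822 ≈ 0.999951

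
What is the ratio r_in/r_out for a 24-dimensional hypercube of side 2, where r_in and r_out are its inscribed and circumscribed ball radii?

r_in / r_out = (2/2) / (2√24/2) = 1/√24 ≈ 0.204124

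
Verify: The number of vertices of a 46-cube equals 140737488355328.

False. The 46-cube has 2^46 = 70368744177664 vertices.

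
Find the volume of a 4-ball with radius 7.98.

V_4(7.98) = π^(4/2) · (7.98)^4 / Γ(4/2 + 1) ≈ 20011.6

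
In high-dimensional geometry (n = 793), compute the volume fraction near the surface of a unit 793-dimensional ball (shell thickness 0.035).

1 - (1-0.035)^793 ≈ 1 - 5.372e-13 ≈ (100 - 5.37e-11)%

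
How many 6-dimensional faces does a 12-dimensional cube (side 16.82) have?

An n-cube has C(n,k)·2^(n-k) k-faces. Here C(12,6)·2^6 = 924·64 = 59136.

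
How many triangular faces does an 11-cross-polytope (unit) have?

f_2(11-orthoplex) = 2^3 · (11 choose 3) = 1320.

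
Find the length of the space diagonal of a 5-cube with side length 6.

||(6,6,...,6)|| = √(5)·6 ≈ 13.4164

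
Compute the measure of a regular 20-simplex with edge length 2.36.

For a regular n-simplex with edge a, V = (a^n / n!)·√((n+1)/2^n). With a=2.36, n=20: V ≈ 5.28354e-14.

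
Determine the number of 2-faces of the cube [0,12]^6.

Choose 2 of 6 axes to span the face (C(6,2) = 15 ways), then fix each of the remaining 4 coordinates at one of its two extreme values (2^4 = 16 ways): 15·16 = 240.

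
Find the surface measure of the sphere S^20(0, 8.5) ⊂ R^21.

S_21(8.5) = 2·π^(21/2)·(8.5)^20 / Γ(21/2) = 239072435685151324847153·π^10/19718899200 ≈ 1.13539e+18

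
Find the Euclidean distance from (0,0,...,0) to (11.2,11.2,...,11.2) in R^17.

The space diagonal of an n-cube of side s is s√n. Here 11.2·√17 ≈ 46.1788.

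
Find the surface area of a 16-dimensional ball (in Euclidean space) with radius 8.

The surface area of an n-ball is 2π^(n/2) r^(n-1) / Γ(n/2). For n=16, r=8: 4398046511104·π^8/315 ≈ 1.32479e+14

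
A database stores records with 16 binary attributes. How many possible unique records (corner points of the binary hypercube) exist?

Each vertex is a binary string of length 16, so there are 2^16 = 65536.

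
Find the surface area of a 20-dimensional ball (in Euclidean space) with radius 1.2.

S_20(1.2) = 2·π^(20/2)·(1.2)^19 / Γ(20/2) ≈ 16.4896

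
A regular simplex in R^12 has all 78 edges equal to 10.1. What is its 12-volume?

V_12 = √(13) · 10.1^12 / (12! · 2^(12/2)) ≈ 132.529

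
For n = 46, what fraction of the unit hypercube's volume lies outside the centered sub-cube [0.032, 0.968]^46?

1 - (1 - 2·0.032)^46 = 1 - 0.936^46 ≈ 0.952281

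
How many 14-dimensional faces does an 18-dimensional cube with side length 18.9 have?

Number of 14-faces = C(18,14) · 2^(18-14) = 3060 · 16 = 48960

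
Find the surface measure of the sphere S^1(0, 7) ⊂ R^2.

S_2(7) = 2·π^(2/2)·(7)^1 / Γ(2/2) = 2πr = 2π·7 ≈ 43.9823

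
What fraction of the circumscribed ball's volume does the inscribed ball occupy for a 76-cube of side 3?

The radii are 3/2 and 3√76/2, so the volume ratio is (1/√76)^76 = 76^{-76/2} ≈ 3.3813e-72.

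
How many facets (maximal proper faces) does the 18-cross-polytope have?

An n-cross-polytope has 2^(k+1)·C(n,k+1) k-faces. Here 2^18·C(18,18) = 262144·1 = 262144.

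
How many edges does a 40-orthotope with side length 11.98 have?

The 40-cube has n·2^(n-1) = 40·2^39 = 40·549755813888 = 21990232555520 edges.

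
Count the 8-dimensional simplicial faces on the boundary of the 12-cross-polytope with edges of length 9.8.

Number of 8-faces = 2^(8+1) · C(12,8+1) = 512 · 220 = 112640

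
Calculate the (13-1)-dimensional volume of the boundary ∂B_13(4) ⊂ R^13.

S_13(4) = 2·π^(13/2)·(4)^12 / Γ(13/2) = 2147483648·π^6/10395 ≈ 1.98612e+08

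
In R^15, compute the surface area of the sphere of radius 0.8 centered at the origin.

|∂B_15(0.8)| ≈ 0.251641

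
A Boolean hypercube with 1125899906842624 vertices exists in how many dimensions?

Since 2^n = 1125899906842624, we have n = 50.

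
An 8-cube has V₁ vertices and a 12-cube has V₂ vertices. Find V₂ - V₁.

V₁ = 2^8 = 256. V₂ = 2^12 = 4096. V₂ - V₁ = 3840.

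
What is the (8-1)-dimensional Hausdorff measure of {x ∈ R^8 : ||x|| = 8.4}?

The surface area of an n-ball is 2π^(n/2) r^(n-1) / Γ(n/2). For n=8, r=8.4: 9.58149e+07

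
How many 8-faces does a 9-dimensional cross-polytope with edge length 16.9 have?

f_8(9-orthoplex) = 2^9 · (9 choose 9) = 512.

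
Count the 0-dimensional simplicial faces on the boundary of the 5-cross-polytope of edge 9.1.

f_0(5-orthoplex) = 2^1 · (5 choose 1) = 10.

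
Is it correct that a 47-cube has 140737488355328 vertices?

True. The 47-cube has 2^47 = 140737488355328 vertices.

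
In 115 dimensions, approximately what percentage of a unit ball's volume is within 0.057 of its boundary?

1 - (1-0.057)^115 ≈ 0.998828 ≈ 99.88%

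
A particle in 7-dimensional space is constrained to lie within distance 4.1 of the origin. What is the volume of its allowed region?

Volume = π^{7/2}·(4.1)^7/Γ(9/2) ≈ 92016.8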